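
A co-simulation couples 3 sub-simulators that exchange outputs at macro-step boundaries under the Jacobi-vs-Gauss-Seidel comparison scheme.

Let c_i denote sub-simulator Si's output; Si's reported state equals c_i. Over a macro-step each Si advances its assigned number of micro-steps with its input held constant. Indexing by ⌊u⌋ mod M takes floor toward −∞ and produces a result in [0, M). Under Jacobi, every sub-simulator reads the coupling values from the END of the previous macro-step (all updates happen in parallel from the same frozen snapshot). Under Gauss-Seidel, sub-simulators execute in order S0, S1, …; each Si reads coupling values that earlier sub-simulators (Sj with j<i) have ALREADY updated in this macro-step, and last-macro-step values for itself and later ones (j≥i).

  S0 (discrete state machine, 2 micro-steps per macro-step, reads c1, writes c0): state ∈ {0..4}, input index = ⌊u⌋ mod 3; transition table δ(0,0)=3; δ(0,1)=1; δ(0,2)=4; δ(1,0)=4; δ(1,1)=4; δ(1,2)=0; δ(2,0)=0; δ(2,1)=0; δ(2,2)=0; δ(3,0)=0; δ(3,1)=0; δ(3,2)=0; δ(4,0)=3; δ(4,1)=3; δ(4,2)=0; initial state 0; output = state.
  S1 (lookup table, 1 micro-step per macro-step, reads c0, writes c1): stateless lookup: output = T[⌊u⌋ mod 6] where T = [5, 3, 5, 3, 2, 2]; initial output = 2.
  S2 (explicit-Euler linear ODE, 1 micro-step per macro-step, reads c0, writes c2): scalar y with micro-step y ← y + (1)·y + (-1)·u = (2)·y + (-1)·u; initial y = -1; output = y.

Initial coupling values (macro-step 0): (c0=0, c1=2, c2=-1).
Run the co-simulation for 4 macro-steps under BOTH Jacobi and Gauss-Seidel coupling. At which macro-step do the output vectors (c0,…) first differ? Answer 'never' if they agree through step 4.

[Jacobi] macro 1: S0 reads c1=2 → after 2×micro: 0; S1 reads c0=0 → after 1×micro: 5; S2 reads c0=0 → after 1×micro: -2 ⇒ (c0=0, c1=5, c2=-2)
[Jacobi] macro 2: S0 reads c1=5 → after 2×micro: 0; S1 reads c0=0 → after 1×micro: 5; S2 reads c0=0 → after 1×micro: -4 ⇒ (c0=0, c1=5, c2=-4)
[Jacobi] macro 3: S0 reads c1=5 → after 2×micro: 0; S1 reads c0=0 → after 1×micro: 5; S2 reads c0=0 → after 1×micro: -8 ⇒ (c0=0, c1=5, c2=-8)
[Jacobi] macro 4: S0 reads c1=5 → after 2×micro: 0; S1 reads c0=0 → after 1×micro: 5; S2 reads c0=0 → after 1×micro: -16 ⇒ (c0=0, c1=5, c2=-16)
[Gauss-Seidel] macro 1: S0 reads c1=2 → after 2×micro: 0; S1 reads c0=0 → after 1×micro: 5; S2 reads c0=0 → after 1×micro: -2 ⇒ (c0=0, c1=5, c2=-2)
[Gauss-Seidel] macro 2: S0 reads c1=5 → after 2×micro: 0; S1 reads c0=0 → after 1×micro: 5; S2 reads c0=0 → after 1×micro: -4 ⇒ (c0=0, c1=5, c2=-4)
[Gauss-Seidel] macro 3: S0 reads c1=5 → after 2×micro: 0; S1 reads c0=0 → after 1×micro: 5; S2 reads c0=0 → after 1×micro: -8 ⇒ (c0=0, c1=5, c2=-8)
[Gauss-Seidel] macro 4: S0 reads c1=5 → after 2×micro: 0; S1 reads c0=0 → after 1×micro: 5; S2 reads c0=0 → after 1×micro: -16 ⇒ (c0=0, c1=5, c2=-16)

first divergence at macro-step: never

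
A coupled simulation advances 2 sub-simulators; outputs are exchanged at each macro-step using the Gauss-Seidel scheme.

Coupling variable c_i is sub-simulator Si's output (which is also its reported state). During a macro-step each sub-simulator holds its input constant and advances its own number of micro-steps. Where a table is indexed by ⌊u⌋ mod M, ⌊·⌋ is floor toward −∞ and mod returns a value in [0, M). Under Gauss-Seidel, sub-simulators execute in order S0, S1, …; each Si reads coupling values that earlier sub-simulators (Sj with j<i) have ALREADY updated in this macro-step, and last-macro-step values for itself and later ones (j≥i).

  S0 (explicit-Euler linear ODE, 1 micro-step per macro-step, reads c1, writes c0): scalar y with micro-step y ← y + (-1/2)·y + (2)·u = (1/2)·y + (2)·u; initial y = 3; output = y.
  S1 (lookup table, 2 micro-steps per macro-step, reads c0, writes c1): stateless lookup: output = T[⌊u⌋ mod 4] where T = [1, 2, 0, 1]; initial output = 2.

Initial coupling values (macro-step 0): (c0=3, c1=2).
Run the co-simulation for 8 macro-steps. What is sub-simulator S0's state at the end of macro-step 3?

macro 1: S0 reads c1=2 → after 1×micro: 11/2; S1 reads c0=11/2 → after 2×micro: 2 ⇒ (c0=11/2, c1=2)
macro 2: S0 reads c1=2 → after 1×micro: 27/4; S1 reads c0=27/4 → after 2×micro: 0 ⇒ (c0=27/4, c1=0)
macro 3: S0 reads c1=0 → after 1×micro: 27/8; S1 reads c0=27/8 → after 2×micro: 1 ⇒ (c0=27/8, c1=1)
macro 4: S0 reads c1=1 → after 1×micro: 59/16; S1 reads c0=59/16 → after 2×micro: 1 ⇒ (c0=59/16, c1=1)
macro 5: S0 reads c1=1 → after 1×micro: 123/32; S1 reads c0=123/32 → after 2×micro: 1 ⇒ (c0=123/32, c1=1)
macro 6: S0 reads c1=1 → after 1×micro: 251/64; S1 reads c0=251/64 → after 2×micro: 1 ⇒ (c0=251/64, c1=1)
macro 7: S0 reads c1=1 → after 1×micro: 507/128; S1 reads c0=507/128 → after 2×micro: 1 ⇒ (c0=507/128, c1=1)
macro 8: S0 reads c1=1 → after 1×micro: 1019/256; S1 reads c0=1019/256 → after 2×micro: 1 ⇒ (c0=1019/256, c1=1)

S0 state at macro-step 3 = 27/8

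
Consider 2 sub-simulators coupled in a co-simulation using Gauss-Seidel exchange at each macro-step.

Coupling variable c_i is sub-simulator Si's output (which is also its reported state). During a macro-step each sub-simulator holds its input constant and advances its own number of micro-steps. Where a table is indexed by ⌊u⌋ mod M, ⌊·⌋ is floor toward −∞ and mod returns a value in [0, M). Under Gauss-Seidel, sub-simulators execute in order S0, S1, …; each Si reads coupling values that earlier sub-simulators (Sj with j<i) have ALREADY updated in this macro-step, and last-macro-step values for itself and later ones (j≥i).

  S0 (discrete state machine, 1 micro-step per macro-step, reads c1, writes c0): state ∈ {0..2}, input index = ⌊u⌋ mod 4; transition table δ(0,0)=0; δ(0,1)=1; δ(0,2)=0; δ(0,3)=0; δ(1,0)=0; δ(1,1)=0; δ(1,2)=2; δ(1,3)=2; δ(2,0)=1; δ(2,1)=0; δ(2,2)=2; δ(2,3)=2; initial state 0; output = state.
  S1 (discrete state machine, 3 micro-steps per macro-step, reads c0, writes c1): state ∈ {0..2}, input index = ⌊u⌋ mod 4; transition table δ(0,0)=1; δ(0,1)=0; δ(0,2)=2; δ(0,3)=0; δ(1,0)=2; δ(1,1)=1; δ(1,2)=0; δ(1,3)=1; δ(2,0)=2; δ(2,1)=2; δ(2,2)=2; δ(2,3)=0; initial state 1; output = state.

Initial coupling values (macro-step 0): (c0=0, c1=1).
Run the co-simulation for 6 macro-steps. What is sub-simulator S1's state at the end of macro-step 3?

S1 state at macro-step 3 = 2

macro 1: S0 reads c1=1 → after 1×micro: 1; S1 reads c0=1 → after 3×micro: 1 ⇒ (c0=1, c1=1)
macro 2: S0 reads c1=1 → after 1×micro: 0; S1 reads c0=0 → after 3×micro: 2 ⇒ (c0=0, c1=2)
macro 3: S0 reads c1=2 → after 1×micro: 0; S1 reads c0=0 → after 3×micro: 2 ⇒ (c0=0, c1=2)
macro 4: S0 reads c1=2 → after 1×micro: 0; S1 reads c0=0 → after 3×micro: 2 ⇒ (c0=0, c1=2)
macro 5: S0 reads c1=2 → after 1×micro: 0; S1 reads c0=0 → after 3×micro: 2 ⇒ (c0=0, c1=2)
macro 6: S0 reads c1=2 → after 1×micro: 0; S1 reads c0=0 → after 3×micro: 2 ⇒ (c0=0, c1=2)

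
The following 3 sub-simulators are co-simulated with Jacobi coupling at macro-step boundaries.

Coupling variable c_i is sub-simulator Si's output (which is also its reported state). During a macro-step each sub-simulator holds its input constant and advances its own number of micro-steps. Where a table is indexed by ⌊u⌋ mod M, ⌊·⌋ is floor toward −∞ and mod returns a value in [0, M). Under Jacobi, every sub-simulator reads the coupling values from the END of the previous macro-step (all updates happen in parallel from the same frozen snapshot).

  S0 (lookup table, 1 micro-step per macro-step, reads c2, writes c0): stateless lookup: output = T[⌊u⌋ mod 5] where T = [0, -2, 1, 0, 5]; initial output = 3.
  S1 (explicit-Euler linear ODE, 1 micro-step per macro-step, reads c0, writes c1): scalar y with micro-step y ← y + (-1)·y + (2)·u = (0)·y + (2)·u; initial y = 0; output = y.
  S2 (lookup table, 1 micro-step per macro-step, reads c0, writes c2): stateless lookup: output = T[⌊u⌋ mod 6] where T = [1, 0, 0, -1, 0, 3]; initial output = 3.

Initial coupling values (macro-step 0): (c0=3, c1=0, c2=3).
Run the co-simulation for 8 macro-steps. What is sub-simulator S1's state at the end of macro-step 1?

macro 1: S0 reads c2=3 → after 1×micro: 0; S1 reads c0=3 → after 1×micro: 6; S2 reads c0=3 → after 1×micro: -1 ⇒ (c0=0, c1=6, c2=-1)
macro 2: S0 reads c2=-1 → after 1×micro: 5; S1 reads c0=0 → after 1×micro: 0; S2 reads c0=0 → after 1×micro: 1 ⇒ (c0=5, c1=0, c2=1)
macro 3: S0 reads c2=1 → after 1×micro: -2; S1 reads c0=5 → after 1×micro: 10; S2 reads c0=5 → after 1×micro: 3 ⇒ (c0=-2, c1=10, c2=3)
macro 4: S0 reads c2=3 → after 1×micro: 0; S1 reads c0=-2 → after 1×micro: -4; S2 reads c0=-2 → after 1×micro: 0 ⇒ (c0=0, c1=-4, c2=0)
macro 5: S0 reads c2=0 → after 1×micro: 0; S1 reads c0=0 → after 1×micro: 0; S2 reads c0=0 → after 1×micro: 1 ⇒ (c0=0, c1=0, c2=1)
macro 6: S0 reads c2=1 → after 1×micro: -2; S1 reads c0=0 → after 1×micro: 0; S2 reads c0=0 → after 1×micro: 1 ⇒ (c0=-2, c1=0, c2=1)
macro 7: S0 reads c2=1 → after 1×micro: -2; S1 reads c0=-2 → after 1×micro: -4; S2 reads c0=-2 → after 1×micro: 0 ⇒ (c0=-2, c1=-4, c2=0)
macro 8: S0 reads c2=0 → after 1×micro: 0; S1 reads c0=-2 → after 1×micro: -4; S2 reads c0=-2 → after 1×micro: 0 ⇒ (c0=0, c1=-4, c2=0)

S1 state at macro-step 1 = 6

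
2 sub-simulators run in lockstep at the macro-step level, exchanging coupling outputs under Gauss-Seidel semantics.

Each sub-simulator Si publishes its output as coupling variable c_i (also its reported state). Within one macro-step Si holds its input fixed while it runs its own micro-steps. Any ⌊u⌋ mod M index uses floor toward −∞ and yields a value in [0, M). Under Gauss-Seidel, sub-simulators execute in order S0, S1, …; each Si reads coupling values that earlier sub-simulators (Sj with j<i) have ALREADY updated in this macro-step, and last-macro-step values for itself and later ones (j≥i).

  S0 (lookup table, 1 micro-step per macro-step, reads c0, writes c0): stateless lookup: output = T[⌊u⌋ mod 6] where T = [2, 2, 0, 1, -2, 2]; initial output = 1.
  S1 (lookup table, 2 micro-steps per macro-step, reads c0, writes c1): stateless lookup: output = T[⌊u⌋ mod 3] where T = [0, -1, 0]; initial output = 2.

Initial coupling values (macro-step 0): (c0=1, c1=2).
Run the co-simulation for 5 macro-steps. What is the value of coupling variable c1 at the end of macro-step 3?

macro 1: S0 reads c0=1 → after 1×micro: 2; S1 reads c0=2 → after 2×micro: 0 ⇒ (c0=2, c1=0)
macro 2: S0 reads c0=2 → after 1×micro: 0; S1 reads c0=0 → after 2×micro: 0 ⇒ (c0=0, c1=0)
macro 3: S0 reads c0=0 → after 1×micro: 2; S1 reads c0=2 → after 2×micro: 0 ⇒ (c0=2, c1=0)
macro 4: S0 reads c0=2 → after 1×micro: 0; S1 reads c0=0 → after 2×micro: 0 ⇒ (c0=0, c1=0)
macro 5: S0 reads c0=0 → after 1×micro: 2; S1 reads c0=2 → after 2×micro: 0 ⇒ (c0=2, c1=0)

c1 at macro-step 3 = 0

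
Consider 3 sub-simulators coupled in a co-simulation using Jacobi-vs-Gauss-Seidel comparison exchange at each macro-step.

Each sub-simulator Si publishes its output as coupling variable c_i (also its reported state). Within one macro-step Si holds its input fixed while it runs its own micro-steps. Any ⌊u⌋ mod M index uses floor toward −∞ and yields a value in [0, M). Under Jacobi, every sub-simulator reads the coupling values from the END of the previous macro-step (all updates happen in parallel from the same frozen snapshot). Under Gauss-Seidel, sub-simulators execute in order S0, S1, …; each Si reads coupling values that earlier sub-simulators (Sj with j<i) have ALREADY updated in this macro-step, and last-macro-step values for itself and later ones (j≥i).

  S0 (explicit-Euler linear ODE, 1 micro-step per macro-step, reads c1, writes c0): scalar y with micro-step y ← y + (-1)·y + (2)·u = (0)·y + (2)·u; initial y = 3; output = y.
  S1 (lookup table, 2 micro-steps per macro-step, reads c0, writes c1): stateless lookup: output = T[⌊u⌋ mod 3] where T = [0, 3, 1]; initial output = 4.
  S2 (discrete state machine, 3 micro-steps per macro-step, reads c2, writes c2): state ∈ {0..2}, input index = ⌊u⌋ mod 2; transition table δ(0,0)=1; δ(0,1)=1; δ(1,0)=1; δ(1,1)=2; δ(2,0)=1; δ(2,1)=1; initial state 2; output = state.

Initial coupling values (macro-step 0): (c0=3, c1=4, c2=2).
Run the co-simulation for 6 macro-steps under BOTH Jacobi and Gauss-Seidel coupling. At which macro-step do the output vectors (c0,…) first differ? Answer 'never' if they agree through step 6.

[Jacobi] macro 1: S0 reads c1=4 → after 1×micro: 8; S1 reads c0=3 → after 2×micro: 0; S2 reads c2=2 → after 3×micro: 1 ⇒ (c0=8, c1=0, c2=1)
[Jacobi] macro 2: S0 reads c1=0 → after 1×micro: 0; S1 reads c0=8 → after 2×micro: 1; S2 reads c2=1 → after 3×micro: 2 ⇒ (c0=0, c1=1, c2=2)
[Jacobi] macro 3: S0 reads c1=1 → after 1×micro: 2; S1 reads c0=0 → after 2×micro: 0; S2 reads c2=2 → after 3×micro: 1 ⇒ (c0=2, c1=0, c2=1)
[Jacobi] macro 4: S0 reads c1=0 → after 1×micro: 0; S1 reads c0=2 → after 2×micro: 1; S2 reads c2=1 → after 3×micro: 2 ⇒ (c0=0, c1=1, c2=2)
[Jacobi] macro 5: S0 reads c1=1 → after 1×micro: 2; S1 reads c0=0 → after 2×micro: 0; S2 reads c2=2 → after 3×micro: 1 ⇒ (c0=2, c1=0, c2=1)
[Jacobi] macro 6: S0 reads c1=0 → after 1×micro: 0; S1 reads c0=2 → after 2×micro: 1; S2 reads c2=1 → after 3×micro: 2 ⇒ (c0=0, c1=1, c2=2)
[Gauss-Seidel] macro 1: S0 reads c1=4 → after 1×micro: 8; S1 reads c0=8 → after 2×micro: 1; S2 reads c2=2 → after 3×micro: 1 ⇒ (c0=8, c1=1, c2=1)
[Gauss-Seidel] macro 2: S0 reads c1=1 → after 1×micro: 2; S1 reads c0=2 → after 2×micro: 1; S2 reads c2=1 → after 3×micro: 2 ⇒ (c0=2, c1=1, c2=2)
[Gauss-Seidel] macro 3: S0 reads c1=1 → after 1×micro: 2; S1 reads c0=2 → after 2×micro: 1; S2 reads c2=2 → after 3×micro: 1 ⇒ (c0=2, c1=1, c2=1)
[Gauss-Seidel] macro 4: S0 reads c1=1 → after 1×micro: 2; S1 reads c0=2 → after 2×micro: 1; S2 reads c2=1 → after 3×micro: 2 ⇒ (c0=2, c1=1, c2=2)
[Gauss-Seidel] macro 5: S0 reads c1=1 → after 1×micro: 2; S1 reads c0=2 → after 2×micro: 1; S2 reads c2=2 → after 3×micro: 1 ⇒ (c0=2, c1=1, c2=1)
[Gauss-Seidel] macro 6: S0 reads c1=1 → after 1×micro: 2; S1 reads c0=2 → after 2×micro: 1; S2 reads c2=1 → after 3×micro: 2 ⇒ (c0=2, c1=1, c2=2)

first divergence at macro-step: 1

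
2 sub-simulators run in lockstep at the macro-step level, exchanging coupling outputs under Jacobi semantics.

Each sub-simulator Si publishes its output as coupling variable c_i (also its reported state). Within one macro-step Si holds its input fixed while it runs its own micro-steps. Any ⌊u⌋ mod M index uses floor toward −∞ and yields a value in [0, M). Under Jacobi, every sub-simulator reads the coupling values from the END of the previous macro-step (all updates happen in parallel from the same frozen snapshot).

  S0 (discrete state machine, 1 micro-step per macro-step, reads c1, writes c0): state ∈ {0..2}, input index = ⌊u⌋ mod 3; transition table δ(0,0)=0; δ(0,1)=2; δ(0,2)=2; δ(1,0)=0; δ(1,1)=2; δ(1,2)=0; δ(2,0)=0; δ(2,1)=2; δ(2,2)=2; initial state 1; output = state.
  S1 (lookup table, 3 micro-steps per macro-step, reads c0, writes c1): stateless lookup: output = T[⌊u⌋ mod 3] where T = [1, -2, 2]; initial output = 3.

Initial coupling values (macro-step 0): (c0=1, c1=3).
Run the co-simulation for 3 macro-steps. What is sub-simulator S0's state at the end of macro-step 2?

S0 state at macro-step 2 = 2

macro 1: S0 reads c1=3 → after 1×micro: 0; S1 reads c0=1 → after 3×micro: -2 ⇒ (c0=0, c1=-2)
macro 2: S0 reads c1=-2 → after 1×micro: 2; S1 reads c0=0 → after 3×micro: 1 ⇒ (c0=2, c1=1)
macro 3: S0 reads c1=1 → after 1×micro: 2; S1 reads c0=2 → after 3×micro: 2 ⇒ (c0=2, c1=2)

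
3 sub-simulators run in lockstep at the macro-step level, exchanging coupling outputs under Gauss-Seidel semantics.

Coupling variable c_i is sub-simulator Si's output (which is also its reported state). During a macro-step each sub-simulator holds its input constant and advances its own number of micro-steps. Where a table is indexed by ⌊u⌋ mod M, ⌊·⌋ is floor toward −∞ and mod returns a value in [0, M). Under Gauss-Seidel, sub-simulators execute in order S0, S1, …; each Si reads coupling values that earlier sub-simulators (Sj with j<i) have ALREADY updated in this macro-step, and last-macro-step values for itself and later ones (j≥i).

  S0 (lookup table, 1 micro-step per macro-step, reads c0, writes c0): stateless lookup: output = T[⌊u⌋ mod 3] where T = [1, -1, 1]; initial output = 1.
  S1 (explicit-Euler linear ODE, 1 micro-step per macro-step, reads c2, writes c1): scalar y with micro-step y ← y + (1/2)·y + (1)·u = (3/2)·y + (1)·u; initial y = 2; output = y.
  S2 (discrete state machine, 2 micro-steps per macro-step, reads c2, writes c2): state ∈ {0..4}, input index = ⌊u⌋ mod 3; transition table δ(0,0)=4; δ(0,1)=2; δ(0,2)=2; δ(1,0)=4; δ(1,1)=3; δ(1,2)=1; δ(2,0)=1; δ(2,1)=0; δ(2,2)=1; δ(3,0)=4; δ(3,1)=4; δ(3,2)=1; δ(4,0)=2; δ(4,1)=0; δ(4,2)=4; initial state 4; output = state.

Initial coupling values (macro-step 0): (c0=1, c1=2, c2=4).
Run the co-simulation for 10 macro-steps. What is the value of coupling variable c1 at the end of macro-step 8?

macro 1: S0 reads c0=1 → after 1×micro: -1; S1 reads c2=4 → after 1×micro: 7; S2 reads c2=4 → after 2×micro: 2 ⇒ (c0=-1, c1=7, c2=2)
macro 2: S0 reads c0=-1 → after 1×micro: 1; S1 reads c2=2 → after 1×micro: 25/2; S2 reads c2=2 → after 2×micro: 1 ⇒ (c0=1, c1=25/2, c2=1)
macro 3: S0 reads c0=1 → after 1×micro: -1; S1 reads c2=1 → after 1×micro: 79/4; S2 reads c2=1 → after 2×micro: 4 ⇒ (c0=-1, c1=79/4, c2=4)
macro 4: S0 reads c0=-1 → after 1×micro: 1; S1 reads c2=4 → after 1×micro: 269/8; S2 reads c2=4 → after 2×micro: 2 ⇒ (c0=1, c1=269/8, c2=2)
macro 5: S0 reads c0=1 → after 1×micro: -1; S1 reads c2=2 → after 1×micro: 839/16; S2 reads c2=2 → after 2×micro: 1 ⇒ (c0=-1, c1=839/16, c2=1)
macro 6: S0 reads c0=-1 → after 1×micro: 1; S1 reads c2=1 → after 1×micro: 2549/32; S2 reads c2=1 → after 2×micro: 4 ⇒ (c0=1, c1=2549/32, c2=4)
macro 7: S0 reads c0=1 → after 1×micro: -1; S1 reads c2=4 → after 1×micro: 7903/64; S2 reads c2=4 → after 2×micro: 2 ⇒ (c0=-1, c1=7903/64, c2=2)
macro 8: S0 reads c0=-1 → after 1×micro: 1; S1 reads c2=2 → after 1×micro: 23965/128; S2 reads c2=2 → after 2×micro: 1 ⇒ (c0=1, c1=23965/128, c2=1)
macro 9: S0 reads c0=1 → after 1×micro: -1; S1 reads c2=1 → after 1×micro: 72151/256; S2 reads c2=1 → after 2×micro: 4 ⇒ (c0=-1, c1=72151/256, c2=4)
macro 10: S0 reads c0=-1 → after 1×micro: 1; S1 reads c2=4 → after 1×micro: 218501/512; S2 reads c2=4 → after 2×micro: 2 ⇒ (c0=1, c1=218501/512, c2=2)

c1 at macro-step 8 = 23965/128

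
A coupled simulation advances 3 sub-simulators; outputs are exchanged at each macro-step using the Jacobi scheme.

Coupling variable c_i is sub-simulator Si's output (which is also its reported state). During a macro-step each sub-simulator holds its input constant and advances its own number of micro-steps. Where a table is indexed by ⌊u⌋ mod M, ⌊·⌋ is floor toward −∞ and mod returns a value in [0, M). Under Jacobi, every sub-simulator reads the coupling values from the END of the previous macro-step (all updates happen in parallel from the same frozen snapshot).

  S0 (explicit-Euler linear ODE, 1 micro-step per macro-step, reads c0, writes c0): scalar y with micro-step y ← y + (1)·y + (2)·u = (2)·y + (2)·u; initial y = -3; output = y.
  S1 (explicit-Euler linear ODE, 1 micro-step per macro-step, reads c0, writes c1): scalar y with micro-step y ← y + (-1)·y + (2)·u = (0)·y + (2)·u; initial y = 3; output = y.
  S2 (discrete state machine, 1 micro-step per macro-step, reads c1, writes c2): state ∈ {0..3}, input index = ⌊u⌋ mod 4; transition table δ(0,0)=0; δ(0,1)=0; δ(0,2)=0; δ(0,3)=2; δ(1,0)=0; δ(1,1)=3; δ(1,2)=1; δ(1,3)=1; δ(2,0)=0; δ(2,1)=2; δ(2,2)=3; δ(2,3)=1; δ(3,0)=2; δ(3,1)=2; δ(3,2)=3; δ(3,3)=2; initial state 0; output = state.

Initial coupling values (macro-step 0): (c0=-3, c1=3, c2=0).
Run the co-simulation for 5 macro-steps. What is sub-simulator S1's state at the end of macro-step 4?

macro 1: S0 reads c0=-3 → after 1×micro: -12; S1 reads c0=-3 → after 1×micro: -6; S2 reads c1=3 → after 1×micro: 2 ⇒ (c0=-12, c1=-6, c2=2)
macro 2: S0 reads c0=-12 → after 1×micro: -48; S1 reads c0=-12 → after 1×micro: -24; S2 reads c1=-6 → after 1×micro: 3 ⇒ (c0=-48, c1=-24, c2=3)
macro 3: S0 reads c0=-48 → after 1×micro: -192; S1 reads c0=-48 → after 1×micro: -96; S2 reads c1=-24 → after 1×micro: 2 ⇒ (c0=-192, c1=-96, c2=2)
macro 4: S0 reads c0=-192 → after 1×micro: -768; S1 reads c0=-192 → after 1×micro: -384; S2 reads c1=-96 → after 1×micro: 0 ⇒ (c0=-768, c1=-384, c2=0)
macro 5: S0 reads c0=-768 → after 1×micro: -3072; S1 reads c0=-768 → after 1×micro: -1536; S2 reads c1=-384 → after 1×micro: 0 ⇒ (c0=-3072, c1=-1536, c2=0)

S1 state at macro-step 4 = -384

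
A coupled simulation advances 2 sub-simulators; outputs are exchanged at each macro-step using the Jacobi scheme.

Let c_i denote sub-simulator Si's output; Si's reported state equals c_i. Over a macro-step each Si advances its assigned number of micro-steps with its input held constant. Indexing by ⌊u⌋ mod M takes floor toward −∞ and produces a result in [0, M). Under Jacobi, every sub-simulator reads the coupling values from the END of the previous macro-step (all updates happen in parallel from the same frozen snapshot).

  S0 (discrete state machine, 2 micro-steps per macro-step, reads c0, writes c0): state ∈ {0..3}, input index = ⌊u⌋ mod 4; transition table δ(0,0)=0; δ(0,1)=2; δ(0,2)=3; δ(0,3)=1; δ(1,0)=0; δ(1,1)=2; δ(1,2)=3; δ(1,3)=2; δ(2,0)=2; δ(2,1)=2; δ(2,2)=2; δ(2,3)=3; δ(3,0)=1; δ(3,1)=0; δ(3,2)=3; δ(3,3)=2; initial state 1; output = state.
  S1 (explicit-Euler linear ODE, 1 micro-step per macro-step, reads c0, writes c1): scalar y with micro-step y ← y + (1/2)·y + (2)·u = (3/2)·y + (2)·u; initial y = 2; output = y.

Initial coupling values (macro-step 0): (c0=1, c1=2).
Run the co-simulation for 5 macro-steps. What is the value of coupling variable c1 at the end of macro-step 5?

c1 at macro-step 5 = 925/16

macro 1: S0 reads c0=1 → after 2×micro: 2; S1 reads c0=1 → after 1×micro: 5 ⇒ (c0=2, c1=5)
macro 2: S0 reads c0=2 → after 2×micro: 2; S1 reads c0=2 → after 1×micro: 23/2 ⇒ (c0=2, c1=23/2)
macro 3: S0 reads c0=2 → after 2×micro: 2; S1 reads c0=2 → after 1×micro: 85/4 ⇒ (c0=2, c1=85/4)
macro 4: S0 reads c0=2 → after 2×micro: 2; S1 reads c0=2 → after 1×micro: 287/8 ⇒ (c0=2, c1=287/8)
macro 5: S0 reads c0=2 → after 2×micro: 2; S1 reads c0=2 → after 1×micro: 925/16 ⇒ (c0=2, c1=925/16)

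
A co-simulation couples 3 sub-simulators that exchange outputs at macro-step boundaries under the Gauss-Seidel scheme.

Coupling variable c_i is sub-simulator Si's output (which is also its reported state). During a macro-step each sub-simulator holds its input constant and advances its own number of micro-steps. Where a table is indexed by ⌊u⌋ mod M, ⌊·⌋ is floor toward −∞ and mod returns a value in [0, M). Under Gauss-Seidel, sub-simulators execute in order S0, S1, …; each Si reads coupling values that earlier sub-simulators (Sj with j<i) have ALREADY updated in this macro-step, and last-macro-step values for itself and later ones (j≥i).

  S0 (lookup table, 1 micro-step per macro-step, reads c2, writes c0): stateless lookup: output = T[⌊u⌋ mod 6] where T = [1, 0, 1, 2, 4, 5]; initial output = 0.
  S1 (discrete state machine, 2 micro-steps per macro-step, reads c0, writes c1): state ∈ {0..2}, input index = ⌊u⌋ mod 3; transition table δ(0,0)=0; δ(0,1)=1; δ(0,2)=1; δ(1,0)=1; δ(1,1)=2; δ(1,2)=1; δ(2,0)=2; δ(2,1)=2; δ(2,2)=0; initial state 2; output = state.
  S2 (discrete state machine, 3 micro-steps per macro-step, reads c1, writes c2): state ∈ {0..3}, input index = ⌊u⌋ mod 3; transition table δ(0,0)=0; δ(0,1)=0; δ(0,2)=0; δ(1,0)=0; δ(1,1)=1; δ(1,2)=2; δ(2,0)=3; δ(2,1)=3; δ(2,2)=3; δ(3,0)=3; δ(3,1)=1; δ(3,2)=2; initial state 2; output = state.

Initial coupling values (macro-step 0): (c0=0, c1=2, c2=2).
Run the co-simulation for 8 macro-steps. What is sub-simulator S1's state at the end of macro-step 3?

macro 1: S0 reads c2=2 → after 1×micro: 1; S1 reads c0=1 → after 2×micro: 2; S2 reads c1=2 → after 3×micro: 3 ⇒ (c0=1, c1=2, c2=3)
macro 2: S0 reads c2=3 → after 1×micro: 2; S1 reads c0=2 → after 2×micro: 1; S2 reads c1=1 → after 3×micro: 1 ⇒ (c0=2, c1=1, c2=1)
macro 3: S0 reads c2=1 → after 1×micro: 0; S1 reads c0=0 → after 2×micro: 1; S2 reads c1=1 → after 3×micro: 1 ⇒ (c0=0, c1=1, c2=1)
macro 4: S0 reads c2=1 → after 1×micro: 0; S1 reads c0=0 → after 2×micro: 1; S2 reads c1=1 → after 3×micro: 1 ⇒ (c0=0, c1=1, c2=1)
macro 5: S0 reads c2=1 → after 1×micro: 0; S1 reads c0=0 → after 2×micro: 1; S2 reads c1=1 → after 3×micro: 1 ⇒ (c0=0, c1=1, c2=1)
macro 6: S0 reads c2=1 → after 1×micro: 0; S1 reads c0=0 → after 2×micro: 1; S2 reads c1=1 → after 3×micro: 1 ⇒ (c0=0, c1=1, c2=1)
macro 7: S0 reads c2=1 → after 1×micro: 0; S1 reads c0=0 → after 2×micro: 1; S2 reads c1=1 → after 3×micro: 1 ⇒ (c0=0, c1=1, c2=1)
macro 8: S0 reads c2=1 → after 1×micro: 0; S1 reads c0=0 → after 2×micro: 1; S2 reads c1=1 → after 3×micro: 1 ⇒ (c0=0, c1=1, c2=1)

S1 state at macro-step 3 = 1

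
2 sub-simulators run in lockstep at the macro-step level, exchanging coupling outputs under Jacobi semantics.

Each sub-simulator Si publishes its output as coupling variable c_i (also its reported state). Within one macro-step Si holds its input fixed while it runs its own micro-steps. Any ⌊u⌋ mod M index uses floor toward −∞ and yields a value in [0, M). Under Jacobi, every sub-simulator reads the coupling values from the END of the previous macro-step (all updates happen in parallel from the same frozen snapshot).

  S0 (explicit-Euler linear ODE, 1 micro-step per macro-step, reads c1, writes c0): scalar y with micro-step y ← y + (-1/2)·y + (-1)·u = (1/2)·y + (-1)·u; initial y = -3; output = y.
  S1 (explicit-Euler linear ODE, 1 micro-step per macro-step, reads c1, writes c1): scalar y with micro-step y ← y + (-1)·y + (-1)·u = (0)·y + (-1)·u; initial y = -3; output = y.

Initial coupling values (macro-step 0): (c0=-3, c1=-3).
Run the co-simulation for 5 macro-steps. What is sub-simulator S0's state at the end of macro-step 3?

S0 state at macro-step 3 = 15/8

macro 1: S0 reads c1=-3 → after 1×micro: 3/2; S1 reads c1=-3 → after 1×micro: 3 ⇒ (c0=3/2, c1=3)
macro 2: S0 reads c1=3 → after 1×micro: -9/4; S1 reads c1=3 → after 1×micro: -3 ⇒ (c0=-9/4, c1=-3)
macro 3: S0 reads c1=-3 → after 1×micro: 15/8; S1 reads c1=-3 → after 1×micro: 3 ⇒ (c0=15/8, c1=3)
macro 4: S0 reads c1=3 → after 1×micro: -33/16; S1 reads c1=3 → after 1×micro: -3 ⇒ (c0=-33/16, c1=-3)
macro 5: S0 reads c1=-3 → after 1×micro: 63/32; S1 reads c1=-3 → after 1×micro: 3 ⇒ (c0=63/32, c1=3)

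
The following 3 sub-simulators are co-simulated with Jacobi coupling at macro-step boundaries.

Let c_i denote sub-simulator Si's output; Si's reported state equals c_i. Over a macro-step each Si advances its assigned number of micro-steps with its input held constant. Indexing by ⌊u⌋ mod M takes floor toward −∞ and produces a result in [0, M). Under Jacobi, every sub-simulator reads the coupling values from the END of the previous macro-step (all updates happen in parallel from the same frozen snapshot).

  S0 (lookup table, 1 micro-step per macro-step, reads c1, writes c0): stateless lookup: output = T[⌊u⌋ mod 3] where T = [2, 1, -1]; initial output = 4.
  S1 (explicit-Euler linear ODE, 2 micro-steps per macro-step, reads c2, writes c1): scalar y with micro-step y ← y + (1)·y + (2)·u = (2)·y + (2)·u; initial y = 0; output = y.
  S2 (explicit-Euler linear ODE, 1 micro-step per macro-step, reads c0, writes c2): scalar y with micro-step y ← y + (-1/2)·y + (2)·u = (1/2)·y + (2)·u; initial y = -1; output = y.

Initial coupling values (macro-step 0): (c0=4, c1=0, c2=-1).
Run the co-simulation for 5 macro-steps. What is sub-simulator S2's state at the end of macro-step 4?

S2 state at macro-step 4 = 127/16

macro 1: S0 reads c1=0 → after 1×micro: 2; S1 reads c2=-1 → after 2×micro: -6; S2 reads c0=4 → after 1×micro: 15/2 ⇒ (c0=2, c1=-6, c2=15/2)
macro 2: S0 reads c1=-6 → after 1×micro: 2; S1 reads c2=15/2 → after 2×micro: 21; S2 reads c0=2 → after 1×micro: 31/4 ⇒ (c0=2, c1=21, c2=31/4)
macro 3: S0 reads c1=21 → after 1×micro: 2; S1 reads c2=31/4 → after 2×micro: 261/2; S2 reads c0=2 → after 1×micro: 63/8 ⇒ (c0=2, c1=261/2, c2=63/8)
macro 4: S0 reads c1=261/2 → after 1×micro: 1; S1 reads c2=63/8 → after 2×micro: 2277/4; S2 reads c0=2 → after 1×micro: 127/16 ⇒ (c0=1, c1=2277/4, c2=127/16)
macro 5: S0 reads c1=2277/4 → after 1×micro: -1; S1 reads c2=127/16 → after 2×micro: 18597/8; S2 reads c0=1 → after 1×micro: 191/32 ⇒ (c0=-1, c1=18597/8, c2=191/32)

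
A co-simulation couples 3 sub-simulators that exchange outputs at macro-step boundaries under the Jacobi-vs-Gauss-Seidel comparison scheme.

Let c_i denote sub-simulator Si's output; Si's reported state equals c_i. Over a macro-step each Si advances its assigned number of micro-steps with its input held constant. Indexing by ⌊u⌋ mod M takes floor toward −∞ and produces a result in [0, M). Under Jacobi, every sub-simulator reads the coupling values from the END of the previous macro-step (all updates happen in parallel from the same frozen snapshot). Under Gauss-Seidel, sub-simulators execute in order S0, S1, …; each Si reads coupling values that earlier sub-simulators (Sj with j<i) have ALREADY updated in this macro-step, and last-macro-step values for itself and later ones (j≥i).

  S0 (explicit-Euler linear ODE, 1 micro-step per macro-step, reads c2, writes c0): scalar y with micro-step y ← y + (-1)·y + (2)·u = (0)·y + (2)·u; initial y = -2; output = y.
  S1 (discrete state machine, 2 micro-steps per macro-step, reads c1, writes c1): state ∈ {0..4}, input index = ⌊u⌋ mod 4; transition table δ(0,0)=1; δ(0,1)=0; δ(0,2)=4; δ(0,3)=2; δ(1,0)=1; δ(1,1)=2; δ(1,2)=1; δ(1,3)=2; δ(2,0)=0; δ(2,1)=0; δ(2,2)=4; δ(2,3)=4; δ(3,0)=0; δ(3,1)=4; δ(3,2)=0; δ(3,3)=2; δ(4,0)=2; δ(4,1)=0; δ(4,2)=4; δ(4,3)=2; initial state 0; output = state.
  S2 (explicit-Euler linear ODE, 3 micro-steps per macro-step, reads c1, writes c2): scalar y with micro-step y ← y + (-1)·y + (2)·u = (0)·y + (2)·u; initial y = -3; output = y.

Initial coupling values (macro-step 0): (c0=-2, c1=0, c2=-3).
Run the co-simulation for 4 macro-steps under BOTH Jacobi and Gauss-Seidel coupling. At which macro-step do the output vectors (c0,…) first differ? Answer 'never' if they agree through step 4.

[Jacobi] macro 1: S0 reads c2=-3 → after 1×micro: -6; S1 reads c1=0 → after 2×micro: 1; S2 reads c1=0 → after 3×micro: 0 ⇒ (c0=-6, c1=1, c2=0)
[Jacobi] macro 2: S0 reads c2=0 → after 1×micro: 0; S1 reads c1=1 → after 2×micro: 0; S2 reads c1=1 → after 3×micro: 2 ⇒ (c0=0, c1=0, c2=2)
[Jacobi] macro 3: S0 reads c2=2 → after 1×micro: 4; S1 reads c1=0 → after 2×micro: 1; S2 reads c1=0 → after 3×micro: 0 ⇒ (c0=4, c1=1, c2=0)
[Jacobi] macro 4: S0 reads c2=0 → after 1×micro: 0; S1 reads c1=1 → after 2×micro: 0; S2 reads c1=1 → after 3×micro: 2 ⇒ (c0=0, c1=0, c2=2)
[Gauss-Seidel] macro 1: S0 reads c2=-3 → after 1×micro: -6; S1 reads c1=0 → after 2×micro: 1; S2 reads c1=1 → after 3×micro: 2 ⇒ (c0=-6, c1=1, c2=2)
[Gauss-Seidel] macro 2: S0 reads c2=2 → after 1×micro: 4; S1 reads c1=1 → after 2×micro: 0; S2 reads c1=0 → after 3×micro: 0 ⇒ (c0=4, c1=0, c2=0)
[Gauss-Seidel] macro 3: S0 reads c2=0 → after 1×micro: 0; S1 reads c1=0 → after 2×micro: 1; S2 reads c1=1 → after 3×micro: 2 ⇒ (c0=0, c1=1, c2=2)
[Gauss-Seidel] macro 4: S0 reads c2=2 → after 1×micro: 4; S1 reads c1=1 → after 2×micro: 0; S2 reads c1=0 → after 3×micro: 0 ⇒ (c0=4, c1=0, c2=0)

first divergence at macro-step: 1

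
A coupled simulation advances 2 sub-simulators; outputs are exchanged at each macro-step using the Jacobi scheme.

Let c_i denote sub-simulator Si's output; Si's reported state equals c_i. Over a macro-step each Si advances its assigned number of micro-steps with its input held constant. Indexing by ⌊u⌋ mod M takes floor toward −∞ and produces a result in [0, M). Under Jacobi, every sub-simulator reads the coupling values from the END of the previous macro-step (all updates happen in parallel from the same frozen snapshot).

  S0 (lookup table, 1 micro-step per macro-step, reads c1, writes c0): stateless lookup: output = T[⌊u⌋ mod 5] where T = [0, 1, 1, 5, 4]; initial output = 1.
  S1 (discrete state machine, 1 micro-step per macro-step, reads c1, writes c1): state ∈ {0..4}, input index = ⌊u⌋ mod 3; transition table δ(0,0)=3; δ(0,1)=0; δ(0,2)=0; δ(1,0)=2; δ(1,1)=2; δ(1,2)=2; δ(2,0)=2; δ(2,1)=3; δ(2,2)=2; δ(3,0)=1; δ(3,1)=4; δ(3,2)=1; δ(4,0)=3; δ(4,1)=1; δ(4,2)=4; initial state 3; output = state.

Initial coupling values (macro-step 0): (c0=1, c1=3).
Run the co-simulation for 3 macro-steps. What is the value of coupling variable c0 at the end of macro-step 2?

c0 at macro-step 2 = 1

macro 1: S0 reads c1=3 → after 1×micro: 5; S1 reads c1=3 → after 1×micro: 1 ⇒ (c0=5, c1=1)
macro 2: S0 reads c1=1 → after 1×micro: 1; S1 reads c1=1 → after 1×micro: 2 ⇒ (c0=1, c1=2)
macro 3: S0 reads c1=2 → after 1×micro: 1; S1 reads c1=2 → after 1×micro: 2 ⇒ (c0=1, c1=2)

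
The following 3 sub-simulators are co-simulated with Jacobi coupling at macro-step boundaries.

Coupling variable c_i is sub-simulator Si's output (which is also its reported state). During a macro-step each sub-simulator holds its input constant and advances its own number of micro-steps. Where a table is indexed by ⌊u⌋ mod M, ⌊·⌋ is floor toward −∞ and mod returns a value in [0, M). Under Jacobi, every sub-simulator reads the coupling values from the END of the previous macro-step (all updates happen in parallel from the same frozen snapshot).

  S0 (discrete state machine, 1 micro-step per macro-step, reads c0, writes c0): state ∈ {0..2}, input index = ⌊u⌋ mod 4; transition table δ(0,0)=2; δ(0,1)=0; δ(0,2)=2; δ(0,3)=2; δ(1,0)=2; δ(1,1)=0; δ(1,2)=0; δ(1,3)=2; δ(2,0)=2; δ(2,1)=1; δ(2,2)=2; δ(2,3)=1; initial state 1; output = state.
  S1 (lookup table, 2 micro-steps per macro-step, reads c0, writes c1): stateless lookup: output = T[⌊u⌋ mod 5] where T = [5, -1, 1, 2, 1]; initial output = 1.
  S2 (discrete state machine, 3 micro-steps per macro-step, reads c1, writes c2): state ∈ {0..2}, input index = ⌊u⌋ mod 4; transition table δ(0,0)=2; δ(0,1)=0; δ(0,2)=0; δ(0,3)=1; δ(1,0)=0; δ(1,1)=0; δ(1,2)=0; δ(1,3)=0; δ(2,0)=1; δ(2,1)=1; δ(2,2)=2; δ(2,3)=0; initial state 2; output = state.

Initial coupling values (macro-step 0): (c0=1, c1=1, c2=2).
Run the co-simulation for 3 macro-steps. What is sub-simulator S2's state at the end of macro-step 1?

macro 1: S0 reads c0=1 → after 1×micro: 0; S1 reads c0=1 → after 2×micro: -1; S2 reads c1=1 → after 3×micro: 0 ⇒ (c0=0, c1=-1, c2=0)
macro 2: S0 reads c0=0 → after 1×micro: 2; S1 reads c0=0 → after 2×micro: 5; S2 reads c1=-1 → after 3×micro: 1 ⇒ (c0=2, c1=5, c2=1)
macro 3: S0 reads c0=2 → after 1×micro: 2; S1 reads c0=2 → after 2×micro: 1; S2 reads c1=5 → after 3×micro: 0 ⇒ (c0=2, c1=1, c2=0)

S2 state at macro-step 1 = 0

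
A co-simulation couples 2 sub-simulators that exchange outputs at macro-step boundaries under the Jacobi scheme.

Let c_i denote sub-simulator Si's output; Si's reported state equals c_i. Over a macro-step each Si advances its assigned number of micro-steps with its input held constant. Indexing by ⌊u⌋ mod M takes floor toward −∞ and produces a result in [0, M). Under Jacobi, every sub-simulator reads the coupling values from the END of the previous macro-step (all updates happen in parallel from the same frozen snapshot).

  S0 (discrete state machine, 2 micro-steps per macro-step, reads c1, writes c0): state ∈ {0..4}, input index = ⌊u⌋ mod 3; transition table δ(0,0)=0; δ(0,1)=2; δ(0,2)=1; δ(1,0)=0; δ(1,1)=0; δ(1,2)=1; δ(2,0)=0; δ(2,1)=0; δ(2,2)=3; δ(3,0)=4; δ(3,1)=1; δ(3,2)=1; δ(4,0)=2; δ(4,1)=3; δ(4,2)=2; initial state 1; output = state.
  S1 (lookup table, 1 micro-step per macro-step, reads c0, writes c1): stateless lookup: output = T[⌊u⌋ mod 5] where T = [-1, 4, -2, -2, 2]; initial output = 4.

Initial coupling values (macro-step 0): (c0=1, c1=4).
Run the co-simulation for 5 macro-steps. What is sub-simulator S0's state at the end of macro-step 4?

S0 state at macro-step 4 = 2

macro 1: S0 reads c1=4 → after 2×micro: 2; S1 reads c0=1 → after 1×micro: 4 ⇒ (c0=2, c1=4)
macro 2: S0 reads c1=4 → after 2×micro: 2; S1 reads c0=2 → after 1×micro: -2 ⇒ (c0=2, c1=-2)
macro 3: S0 reads c1=-2 → after 2×micro: 2; S1 reads c0=2 → after 1×micro: -2 ⇒ (c0=2, c1=-2)
macro 4: S0 reads c1=-2 → after 2×micro: 2; S1 reads c0=2 → after 1×micro: -2 ⇒ (c0=2, c1=-2)
macro 5: S0 reads c1=-2 → after 2×micro: 2; S1 reads c0=2 → after 1×micro: -2 ⇒ (c0=2, c1=-2)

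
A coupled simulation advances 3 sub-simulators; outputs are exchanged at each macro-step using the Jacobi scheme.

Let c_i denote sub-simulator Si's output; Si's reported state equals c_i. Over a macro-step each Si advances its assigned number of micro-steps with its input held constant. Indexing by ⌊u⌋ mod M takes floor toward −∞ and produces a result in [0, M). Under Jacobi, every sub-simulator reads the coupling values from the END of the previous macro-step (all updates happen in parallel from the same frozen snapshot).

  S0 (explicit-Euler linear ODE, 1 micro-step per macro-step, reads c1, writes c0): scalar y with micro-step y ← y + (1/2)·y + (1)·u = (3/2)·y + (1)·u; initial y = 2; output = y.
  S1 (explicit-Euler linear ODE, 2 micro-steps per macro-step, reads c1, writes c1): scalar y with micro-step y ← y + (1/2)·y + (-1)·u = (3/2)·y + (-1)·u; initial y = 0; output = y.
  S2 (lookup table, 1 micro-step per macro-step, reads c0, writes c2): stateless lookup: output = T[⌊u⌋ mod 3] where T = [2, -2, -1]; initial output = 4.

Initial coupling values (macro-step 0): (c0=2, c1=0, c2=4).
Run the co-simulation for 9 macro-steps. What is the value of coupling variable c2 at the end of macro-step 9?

macro 1: S0 reads c1=0 → after 1×micro: 3; S1 reads c1=0 → after 2×micro: 0; S2 reads c0=2 → after 1×micro: -1 ⇒ (c0=3, c1=0, c2=-1)
macro 2: S0 reads c1=0 → after 1×micro: 9/2; S1 reads c1=0 → after 2×micro: 0; S2 reads c0=3 → after 1×micro: 2 ⇒ (c0=9/2, c1=0, c2=2)
macro 3: S0 reads c1=0 → after 1×micro: 27/4; S1 reads c1=0 → after 2×micro: 0; S2 reads c0=9/2 → after 1×micro: -2 ⇒ (c0=27/4, c1=0, c2=-2)
macro 4: S0 reads c1=0 → after 1×micro: 81/8; S1 reads c1=0 → after 2×micro: 0; S2 reads c0=27/4 → after 1×micro: 2 ⇒ (c0=81/8, c1=0, c2=2)
macro 5: S0 reads c1=0 → after 1×micro: 243/16; S1 reads c1=0 → after 2×micro: 0; S2 reads c0=81/8 → after 1×micro: -2 ⇒ (c0=243/16, c1=0, c2=-2)
macro 6: S0 reads c1=0 → after 1×micro: 729/32; S1 reads c1=0 → after 2×micro: 0; S2 reads c0=243/16 → after 1×micro: 2 ⇒ (c0=729/32, c1=0, c2=2)
macro 7: S0 reads c1=0 → after 1×micro: 2187/64; S1 reads c1=0 → after 2×micro: 0; S2 reads c0=729/32 → after 1×micro: -2 ⇒ (c0=2187/64, c1=0, c2=-2)
macro 8: S0 reads c1=0 → after 1×micro: 6561/128; S1 reads c1=0 → after 2×micro: 0; S2 reads c0=2187/64 → after 1×micro: -2 ⇒ (c0=6561/128, c1=0, c2=-2)
macro 9: S0 reads c1=0 → after 1×micro: 19683/256; S1 reads c1=0 → after 2×micro: 0; S2 reads c0=6561/128 → after 1×micro: 2 ⇒ (c0=19683/256, c1=0, c2=2)

c2 at macro-step 9 = 2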